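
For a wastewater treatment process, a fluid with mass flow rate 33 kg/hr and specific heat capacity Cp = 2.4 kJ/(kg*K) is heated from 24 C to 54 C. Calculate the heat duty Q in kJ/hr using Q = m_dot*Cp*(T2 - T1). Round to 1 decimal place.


Q = m_dot * Cp * (T2 - T1)
Q = 33 * 2.4 * (54 - 24)
Q = 33 * 2.4 * 30
Q = 2376.0 kJ/hr


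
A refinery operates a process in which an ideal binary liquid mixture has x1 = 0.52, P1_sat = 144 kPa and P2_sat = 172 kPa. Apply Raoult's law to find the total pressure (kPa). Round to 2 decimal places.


P = x1*P1_sat + x2*P2_sat
x2 = 1 - x1 = 1 - 0.52 = 0.48
P = 0.52*144 + 0.48*172
P = 74.88 + 82.56
P = 157.44 kPa


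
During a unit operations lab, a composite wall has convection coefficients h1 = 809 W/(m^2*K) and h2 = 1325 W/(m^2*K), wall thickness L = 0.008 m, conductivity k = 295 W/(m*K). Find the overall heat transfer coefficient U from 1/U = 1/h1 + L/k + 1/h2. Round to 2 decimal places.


1/U = 1/h1 + L/k + 1/h2
1/U = 1/809 + 0.008/295 + 1/1325
1/U = 0.0012360939 + 2.71186e-05 + 0.000754717
1/U = 0.0020179295
U = 495.56 W/(m^2*K)


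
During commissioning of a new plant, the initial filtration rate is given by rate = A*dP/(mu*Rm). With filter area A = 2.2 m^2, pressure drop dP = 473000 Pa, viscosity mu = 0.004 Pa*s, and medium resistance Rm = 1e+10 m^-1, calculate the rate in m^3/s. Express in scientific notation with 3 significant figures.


rate = A * dP / (mu * Rm)
rate = 2.2 * 473000 / (0.004 * 1e+10)
rate = 1040600.0 / 4.000e+07
rate = 2.60e-02 m^3/s


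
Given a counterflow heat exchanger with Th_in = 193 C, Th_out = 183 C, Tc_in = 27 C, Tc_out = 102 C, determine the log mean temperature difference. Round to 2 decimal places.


dT1 = Th_in - Tc_out = 193 - 102 = 91
dT2 = Th_out - Tc_in = 183 - 27 = 156
LMTD = (dT1 - dT2) / ln(dT1/dT2)
LMTD = (91 - 156) / ln(91/156)
LMTD = 120.59 K


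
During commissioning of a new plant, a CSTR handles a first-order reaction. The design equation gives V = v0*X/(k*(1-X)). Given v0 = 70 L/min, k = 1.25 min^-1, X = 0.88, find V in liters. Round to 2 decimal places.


V = v0 * X / (k * (1 - X))
V = 70 * 0.88 / (1.25 * (1 - 0.88))
V = 61.6 / (1.25 * 0.12)
V = 61.6 / 0.15
V = 410.67 L


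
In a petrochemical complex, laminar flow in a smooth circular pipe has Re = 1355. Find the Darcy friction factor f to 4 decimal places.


f = 64 / Re
f = 64 / 1355
f = 0.0472


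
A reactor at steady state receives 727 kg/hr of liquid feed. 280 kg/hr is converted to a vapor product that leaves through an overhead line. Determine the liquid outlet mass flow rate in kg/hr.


Steady-state mass balance on the main outlet: F_out = F_in - F_removed
F_out = 727 - 280
F_out = 447 kg/hr


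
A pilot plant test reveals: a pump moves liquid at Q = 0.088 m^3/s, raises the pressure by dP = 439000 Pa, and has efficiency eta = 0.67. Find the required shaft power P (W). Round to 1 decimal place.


P = Q * dP / eta
P = 0.088 * 439000 / 0.67
P = 38632.0 / 0.67
P = 57659.7 W


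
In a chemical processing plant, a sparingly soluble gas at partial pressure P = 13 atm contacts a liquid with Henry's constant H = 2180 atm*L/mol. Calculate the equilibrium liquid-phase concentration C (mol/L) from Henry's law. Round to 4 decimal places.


C = P / H
C = 13 / 2180
C = 0.0060 mol/L


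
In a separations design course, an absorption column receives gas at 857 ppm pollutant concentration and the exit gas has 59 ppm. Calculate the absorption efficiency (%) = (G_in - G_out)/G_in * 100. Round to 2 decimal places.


Efficiency = (G_in - G_out) / G_in * 100%
Efficiency = (857 - 59) / 857 * 100
Efficiency = 798 / 857 * 100
Efficiency = 93.12%


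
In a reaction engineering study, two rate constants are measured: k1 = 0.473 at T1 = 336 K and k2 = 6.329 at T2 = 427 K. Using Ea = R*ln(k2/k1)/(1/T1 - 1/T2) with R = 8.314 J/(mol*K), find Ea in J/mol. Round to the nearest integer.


Ea = R * ln(k2/k1) / (1/T1 - 1/T2)
ln(k2/k1) = ln(6.329/0.473) = 2.5938021
1/T1 - 1/T2 = 1/336 - 1/427 = 0.000634270101
Ea = 8.314 * 2.5938021 / 0.000634270101
Ea = 34000 J/mol


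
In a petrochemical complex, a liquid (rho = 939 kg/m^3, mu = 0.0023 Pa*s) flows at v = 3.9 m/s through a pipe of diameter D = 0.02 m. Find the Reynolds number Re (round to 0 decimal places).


Re = rho * v * D / mu
Re = 939 * 3.9 * 0.02 / 0.0023
Re = 73.242 / 0.0023
Re = 31844


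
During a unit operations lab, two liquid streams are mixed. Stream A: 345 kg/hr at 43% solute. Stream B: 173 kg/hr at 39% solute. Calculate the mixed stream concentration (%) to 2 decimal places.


Mass balance on solute: F1*x1 + F2*x2 = F3*x3
F3 = F1 + F2 = 345 + 173 = 518 kg/hr
x3 = (F1*x1 + F2*x2)/F3
x3 = (345*0.43 + 173*0.39) / 518
x3 = 41.66%


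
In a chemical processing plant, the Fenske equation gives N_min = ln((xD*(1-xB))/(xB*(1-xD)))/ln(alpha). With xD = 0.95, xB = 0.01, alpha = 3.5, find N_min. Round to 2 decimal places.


N_min = ln((xD*(1-xB))/(xB*(1-xD))) / ln(alpha)
Numerator inside ln: 0.9405 / 0.0005 = 1881.0
ln(1881.0) = 7.539559
ln(alpha) = ln(3.5) = 1.252763
N_min = 7.539559 / 1.252763 = 6.02


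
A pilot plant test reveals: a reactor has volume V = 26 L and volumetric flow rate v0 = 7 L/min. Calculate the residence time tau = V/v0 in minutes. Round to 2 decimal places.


tau = V / v0
tau = 26 / 7
tau = 3.71 min


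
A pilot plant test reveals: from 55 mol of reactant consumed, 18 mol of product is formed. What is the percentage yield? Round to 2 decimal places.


Yield = (moles product / moles consumed) * 100%
Yield = (18 / 55) * 100
Yield = 0.3273 * 100
Yield = 32.73%


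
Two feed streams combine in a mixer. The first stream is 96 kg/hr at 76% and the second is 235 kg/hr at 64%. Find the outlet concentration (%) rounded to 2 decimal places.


Mass balance on solute: F1*x1 + F2*x2 = F3*x3
F3 = F1 + F2 = 96 + 235 = 331 kg/hr
x3 = (F1*x1 + F2*x2)/F3
x3 = (96*0.76 + 235*0.64) / 331
x3 = 67.48%


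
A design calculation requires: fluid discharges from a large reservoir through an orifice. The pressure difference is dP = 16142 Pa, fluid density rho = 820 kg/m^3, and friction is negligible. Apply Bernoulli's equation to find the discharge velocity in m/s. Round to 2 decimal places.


v = sqrt(2*dP/rho)
v = sqrt(2*16142/820)
v = sqrt(39.370732)
v = 6.27 m/s


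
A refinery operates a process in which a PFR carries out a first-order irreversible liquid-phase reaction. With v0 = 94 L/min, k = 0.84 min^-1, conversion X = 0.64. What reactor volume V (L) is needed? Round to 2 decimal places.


V = (v0/k) * ln(1/(1-X))
V = (94/0.84) * ln(1/(1-0.64))
V = 111.904762 * ln(2.777778)
V = 111.904762 * 1.021651
V = 114.33 L


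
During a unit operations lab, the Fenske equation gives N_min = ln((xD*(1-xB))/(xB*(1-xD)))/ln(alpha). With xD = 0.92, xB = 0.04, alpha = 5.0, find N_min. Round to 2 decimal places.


N_min = ln((xD*(1-xB))/(xB*(1-xD))) / ln(alpha)
Numerator inside ln: 0.8832 / 0.0032 = 276.0
ln(276.0) = 5.620401
ln(alpha) = ln(5.0) = 1.609438
N_min = 5.620401 / 1.609438 = 3.49


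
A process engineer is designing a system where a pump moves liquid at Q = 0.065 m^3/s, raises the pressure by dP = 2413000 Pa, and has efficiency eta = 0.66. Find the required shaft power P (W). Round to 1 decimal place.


P = Q * dP / eta
P = 0.065 * 2413000 / 0.66
P = 156845.0 / 0.66
P = 237643.9 W


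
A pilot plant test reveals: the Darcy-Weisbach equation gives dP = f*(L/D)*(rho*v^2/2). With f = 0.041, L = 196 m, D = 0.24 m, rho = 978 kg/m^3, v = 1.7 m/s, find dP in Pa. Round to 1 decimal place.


dP = f * (L/D) * (rho*v^2/2)
dP = 0.041 * (196/0.24) * (978*1.7^2/2)
L/D = 816.66666667
rho*v^2/2 = 978*2.89/2 = 1413.21
dP = 0.041 * 816.66666667 * 1413.21
dP = 47319.0 Pa


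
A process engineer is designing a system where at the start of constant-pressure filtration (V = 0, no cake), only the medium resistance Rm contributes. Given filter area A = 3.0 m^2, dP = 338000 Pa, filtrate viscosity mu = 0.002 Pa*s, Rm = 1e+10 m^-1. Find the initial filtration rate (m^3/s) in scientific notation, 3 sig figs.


rate = A * dP / (mu * Rm)
rate = 3.0 * 338000 / (0.002 * 1e+10)
rate = 1014000.0 / 2.000e+07
rate = 5.07e-02 m^3/s


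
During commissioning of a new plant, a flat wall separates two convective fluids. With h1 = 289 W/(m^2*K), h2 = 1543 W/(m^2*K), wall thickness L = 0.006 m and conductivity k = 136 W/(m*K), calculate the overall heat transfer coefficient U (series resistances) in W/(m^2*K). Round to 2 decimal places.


1/U = 1/h1 + L/k + 1/h2
1/U = 1/289 + 0.006/136 + 1/1543
1/U = 0.0034602076 + 4.41176e-05 + 0.0006480881
1/U = 0.0041524133
U = 240.82 W/(m^2*K)


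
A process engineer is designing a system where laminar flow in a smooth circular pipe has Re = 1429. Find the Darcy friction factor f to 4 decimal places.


f = 64 / Re
f = 64 / 1429
f = 0.0448


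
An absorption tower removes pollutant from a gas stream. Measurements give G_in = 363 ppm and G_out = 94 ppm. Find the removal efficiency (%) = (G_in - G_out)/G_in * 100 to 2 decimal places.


Efficiency = (G_in - G_out) / G_in * 100%
Efficiency = (363 - 94) / 363 * 100
Efficiency = 269 / 363 * 100
Efficiency = 74.10%


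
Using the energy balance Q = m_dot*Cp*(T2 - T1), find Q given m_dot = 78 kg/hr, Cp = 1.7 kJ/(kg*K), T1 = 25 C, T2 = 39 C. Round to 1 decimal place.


Q = m_dot * Cp * (T2 - T1)
Q = 78 * 1.7 * (39 - 25)
Q = 78 * 1.7 * 14
Q = 1856.4 kJ/hr


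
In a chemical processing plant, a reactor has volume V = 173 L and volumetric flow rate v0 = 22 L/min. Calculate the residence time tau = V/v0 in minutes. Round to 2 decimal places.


tau = V / v0
tau = 173 / 22
tau = 7.86 min


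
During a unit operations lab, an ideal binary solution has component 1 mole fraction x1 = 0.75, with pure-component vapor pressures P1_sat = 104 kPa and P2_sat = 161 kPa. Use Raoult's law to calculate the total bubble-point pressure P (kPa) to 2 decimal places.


P = x1*P1_sat + x2*P2_sat
x2 = 1 - x1 = 1 - 0.75 = 0.25
P = 0.75*104 + 0.25*161
P = 78.0 + 40.25
P = 118.25 kPa


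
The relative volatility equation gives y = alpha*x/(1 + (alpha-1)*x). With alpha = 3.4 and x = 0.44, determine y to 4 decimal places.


y = alpha*x / (1 + (alpha-1)*x)
y = 3.4*0.44 / (1 + (3.4-1)*0.44)
y = 1.496 / (1 + 1.056)
y = 1.496 / 2.056
y = 0.7276


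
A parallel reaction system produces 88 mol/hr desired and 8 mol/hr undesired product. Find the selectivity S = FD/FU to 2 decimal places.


S = desired product rate / undesired product rate
S = 88 / 8
S = 11.00


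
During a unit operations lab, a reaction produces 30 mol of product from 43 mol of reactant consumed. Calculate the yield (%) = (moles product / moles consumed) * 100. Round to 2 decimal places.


Yield = (moles product / moles consumed) * 100%
Yield = (30 / 43) * 100
Yield = 0.6977 * 100
Yield = 69.77%


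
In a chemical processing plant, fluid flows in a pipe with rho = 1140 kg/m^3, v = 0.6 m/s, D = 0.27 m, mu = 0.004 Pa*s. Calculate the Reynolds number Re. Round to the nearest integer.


Re = rho * v * D / mu
Re = 1140 * 0.6 * 0.27 / 0.004
Re = 184.68 / 0.004
Re = 46170


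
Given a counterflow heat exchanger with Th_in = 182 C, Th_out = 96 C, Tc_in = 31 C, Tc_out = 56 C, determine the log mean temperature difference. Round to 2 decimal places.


dT1 = Th_in - Tc_out = 182 - 56 = 126
dT2 = Th_out - Tc_in = 96 - 31 = 65
LMTD = (dT1 - dT2) / ln(dT1/dT2)
LMTD = (126 - 65) / ln(126/65)
LMTD = 92.16 K


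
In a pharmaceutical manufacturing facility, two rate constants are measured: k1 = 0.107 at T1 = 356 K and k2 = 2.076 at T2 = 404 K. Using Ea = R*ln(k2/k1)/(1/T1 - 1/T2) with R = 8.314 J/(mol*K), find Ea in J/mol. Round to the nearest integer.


Ea = R * ln(k2/k1) / (1/T1 - 1/T2)
ln(k2/k1) = ln(2.076/0.107) = 2.9653694
1/T1 - 1/T2 = 1/356 - 1/404 = 0.000333741239
Ea = 8.314 * 2.9653694 / 0.000333741239
Ea = 73872 J/mol


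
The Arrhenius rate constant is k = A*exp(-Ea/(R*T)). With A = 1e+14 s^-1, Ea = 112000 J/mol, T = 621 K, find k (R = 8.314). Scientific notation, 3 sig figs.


k = A * exp(-Ea/(R*T))
k = 1e+14 * exp(-112000 / (8.314 * 621))
k = 1e+14 * exp(-21.692839)
k = 3.79e+04


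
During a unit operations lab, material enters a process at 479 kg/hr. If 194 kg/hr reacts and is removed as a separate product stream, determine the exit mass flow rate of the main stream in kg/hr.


Steady-state mass balance on the main outlet: F_out = F_in - F_removed
F_out = 479 - 194
F_out = 285 kg/hr


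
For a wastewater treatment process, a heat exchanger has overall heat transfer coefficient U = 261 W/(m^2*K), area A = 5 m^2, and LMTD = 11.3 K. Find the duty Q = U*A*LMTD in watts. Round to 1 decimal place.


Q = U * A * LMTD
Q = 261 * 5 * 11.3
Q = 14746.5 W


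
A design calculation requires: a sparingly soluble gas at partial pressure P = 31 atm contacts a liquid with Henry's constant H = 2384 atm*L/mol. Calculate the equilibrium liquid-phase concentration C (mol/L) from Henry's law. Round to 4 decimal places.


C = P / H
C = 31 / 2384
C = 0.0130 mol/L


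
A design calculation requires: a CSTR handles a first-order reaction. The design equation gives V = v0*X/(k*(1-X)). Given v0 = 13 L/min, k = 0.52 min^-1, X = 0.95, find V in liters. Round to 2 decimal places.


V = v0 * X / (k * (1 - X))
V = 13 * 0.95 / (0.52 * (1 - 0.95))
V = 12.35 / (0.52 * 0.05)
V = 12.35 / 0.026
V = 475.00 L


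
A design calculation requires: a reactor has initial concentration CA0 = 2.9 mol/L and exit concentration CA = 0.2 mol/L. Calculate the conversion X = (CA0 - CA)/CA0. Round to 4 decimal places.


X = (CA0 - CA) / CA0
X = (2.9 - 0.2) / 2.9
X = 2.7 / 2.9
X = 0.9310


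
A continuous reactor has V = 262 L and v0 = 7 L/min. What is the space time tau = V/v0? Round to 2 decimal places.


tau = V / v0
tau = 262 / 7
tau = 37.43 min


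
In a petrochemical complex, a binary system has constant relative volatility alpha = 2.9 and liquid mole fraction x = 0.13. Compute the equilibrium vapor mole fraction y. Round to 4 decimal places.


y = alpha*x / (1 + (alpha-1)*x)
y = 2.9*0.13 / (1 + (2.9-1)*0.13)
y = 0.377 / (1 + 0.247)
y = 0.377 / 1.247
y = 0.3023


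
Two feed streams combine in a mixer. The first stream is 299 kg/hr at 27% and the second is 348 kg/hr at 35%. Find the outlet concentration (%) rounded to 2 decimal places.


Mass balance on solute: F1*x1 + F2*x2 = F3*x3
F3 = F1 + F2 = 299 + 348 = 647 kg/hr
x3 = (F1*x1 + F2*x2)/F3
x3 = (299*0.27 + 348*0.35) / 647
x3 = 31.30%


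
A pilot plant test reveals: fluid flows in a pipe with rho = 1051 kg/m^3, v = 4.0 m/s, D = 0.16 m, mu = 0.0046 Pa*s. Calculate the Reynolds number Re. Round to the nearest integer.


Re = rho * v * D / mu
Re = 1051 * 4.0 * 0.16 / 0.0046
Re = 672.64 / 0.0046
Re = 146226


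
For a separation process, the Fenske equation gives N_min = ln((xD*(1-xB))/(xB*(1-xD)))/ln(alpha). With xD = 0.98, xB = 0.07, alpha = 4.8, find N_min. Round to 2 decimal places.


N_min = ln((xD*(1-xB))/(xB*(1-xD))) / ln(alpha)
Numerator inside ln: 0.9114 / 0.0014 = 651.0
ln(651.0) = 6.47851
ln(alpha) = ln(4.8) = 1.568616
N_min = 6.47851 / 1.568616 = 4.13


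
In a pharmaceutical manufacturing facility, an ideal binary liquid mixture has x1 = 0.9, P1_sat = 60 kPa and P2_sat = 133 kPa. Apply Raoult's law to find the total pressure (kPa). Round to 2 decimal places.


P = x1*P1_sat + x2*P2_sat
x2 = 1 - x1 = 1 - 0.9 = 0.1
P = 0.9*60 + 0.1*133
P = 54.0 + 13.3
P = 67.30 kPa


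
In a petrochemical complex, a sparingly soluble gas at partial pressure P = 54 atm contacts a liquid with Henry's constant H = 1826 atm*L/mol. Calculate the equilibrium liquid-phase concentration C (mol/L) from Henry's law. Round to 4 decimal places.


C = P / H
C = 54 / 1826
C = 0.0296 mol/L


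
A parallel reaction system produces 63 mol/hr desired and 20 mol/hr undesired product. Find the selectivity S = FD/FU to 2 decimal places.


S = desired product rate / undesired product rate
S = 63 / 20
S = 3.15


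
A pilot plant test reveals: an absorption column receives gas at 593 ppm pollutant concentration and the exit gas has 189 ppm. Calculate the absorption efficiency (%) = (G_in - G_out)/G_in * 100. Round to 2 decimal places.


Efficiency = (G_in - G_out) / G_in * 100%
Efficiency = (593 - 189) / 593 * 100
Efficiency = 404 / 593 * 100
Efficiency = 68.13%


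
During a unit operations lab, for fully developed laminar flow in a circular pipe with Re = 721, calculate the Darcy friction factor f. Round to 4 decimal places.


f = 64 / Re
f = 64 / 721
f = 0.0888


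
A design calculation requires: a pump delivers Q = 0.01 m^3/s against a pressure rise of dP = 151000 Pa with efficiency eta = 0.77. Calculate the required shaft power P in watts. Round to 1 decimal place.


P = Q * dP / eta
P = 0.01 * 151000 / 0.77
P = 1510.0 / 0.77
P = 1961.0 W


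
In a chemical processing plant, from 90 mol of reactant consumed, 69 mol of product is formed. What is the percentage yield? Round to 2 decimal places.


Yield = (moles product / moles consumed) * 100%
Yield = (69 / 90) * 100
Yield = 0.7667 * 100
Yield = 76.67%


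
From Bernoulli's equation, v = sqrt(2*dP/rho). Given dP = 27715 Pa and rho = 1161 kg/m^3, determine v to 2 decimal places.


v = sqrt(2*dP/rho)
v = sqrt(2*27715/1161)
v = sqrt(47.743325)
v = 6.91 m/s


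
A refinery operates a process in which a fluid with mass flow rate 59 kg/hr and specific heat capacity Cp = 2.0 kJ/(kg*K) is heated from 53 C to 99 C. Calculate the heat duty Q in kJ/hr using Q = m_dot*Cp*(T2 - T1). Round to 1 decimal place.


Q = m_dot * Cp * (T2 - T1)
Q = 59 * 2.0 * (99 - 53)
Q = 59 * 2.0 * 46
Q = 5428.0 kJ/hr


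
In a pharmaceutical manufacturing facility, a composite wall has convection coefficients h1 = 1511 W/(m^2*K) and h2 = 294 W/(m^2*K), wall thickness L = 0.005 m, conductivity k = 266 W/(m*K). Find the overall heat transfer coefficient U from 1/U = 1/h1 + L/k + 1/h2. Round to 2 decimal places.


1/U = 1/h1 + L/k + 1/h2
1/U = 1/1511 + 0.005/266 + 1/294
1/U = 0.0006618134 + 1.8797e-05 + 0.0034013605
1/U = 0.0040819709
U = 244.98 W/(m^2*K)


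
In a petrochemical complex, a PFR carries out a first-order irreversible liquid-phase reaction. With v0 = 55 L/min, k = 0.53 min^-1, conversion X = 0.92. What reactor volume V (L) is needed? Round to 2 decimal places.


V = (v0/k) * ln(1/(1-X))
V = (55/0.53) * ln(1/(1-0.92))
V = 103.773585 * ln(12.5)
V = 103.773585 * 2.525729
V = 262.10 L


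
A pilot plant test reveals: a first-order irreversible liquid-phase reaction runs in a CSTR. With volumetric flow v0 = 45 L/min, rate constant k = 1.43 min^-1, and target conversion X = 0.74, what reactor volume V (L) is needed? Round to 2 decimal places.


V = v0 * X / (k * (1 - X))
V = 45 * 0.74 / (1.43 * (1 - 0.74))
V = 33.3 / (1.43 * 0.26)
V = 33.3 / 0.3718
V = 89.56 L


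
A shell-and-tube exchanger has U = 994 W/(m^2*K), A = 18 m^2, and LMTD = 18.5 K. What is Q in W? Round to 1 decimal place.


Q = U * A * LMTD
Q = 994 * 18 * 18.5
Q = 331002.0 W


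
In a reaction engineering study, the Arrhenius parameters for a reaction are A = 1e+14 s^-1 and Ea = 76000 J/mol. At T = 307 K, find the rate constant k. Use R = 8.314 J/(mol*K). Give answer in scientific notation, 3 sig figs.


k = A * exp(-Ea/(R*T))
k = 1e+14 * exp(-76000 / (8.314 * 307))
k = 1e+14 * exp(-29.775921)
k = 1.17e+01


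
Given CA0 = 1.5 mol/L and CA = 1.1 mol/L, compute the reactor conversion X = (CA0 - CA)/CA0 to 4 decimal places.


X = (CA0 - CA) / CA0
X = (1.5 - 1.1) / 1.5
X = 0.4 / 1.5
X = 0.2667


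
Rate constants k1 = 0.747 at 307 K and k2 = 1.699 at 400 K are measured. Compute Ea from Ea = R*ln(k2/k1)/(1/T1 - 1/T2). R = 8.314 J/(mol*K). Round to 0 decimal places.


Ea = R * ln(k2/k1) / (1/T1 - 1/T2)
ln(k2/k1) = ln(1.699/0.747) = 0.8217299
1/T1 - 1/T2 = 1/307 - 1/400 = 0.00075732899
Ea = 8.314 * 0.8217299 / 0.00075732899
Ea = 9021 J/mol


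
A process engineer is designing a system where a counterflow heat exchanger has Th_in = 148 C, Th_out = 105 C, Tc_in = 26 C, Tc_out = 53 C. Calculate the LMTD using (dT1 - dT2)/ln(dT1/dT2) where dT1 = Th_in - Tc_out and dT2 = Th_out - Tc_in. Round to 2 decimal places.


dT1 = Th_in - Tc_out = 148 - 53 = 95
dT2 = Th_out - Tc_in = 105 - 26 = 79
LMTD = (dT1 - dT2) / ln(dT1/dT2)
LMTD = (95 - 79) / ln(95/79)
LMTD = 86.75 K


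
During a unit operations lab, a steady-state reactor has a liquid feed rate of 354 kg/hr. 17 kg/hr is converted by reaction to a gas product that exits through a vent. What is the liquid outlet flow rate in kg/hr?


Steady-state mass balance on the main outlet: F_out = F_in - F_removed
F_out = 354 - 17
F_out = 337 kg/hr


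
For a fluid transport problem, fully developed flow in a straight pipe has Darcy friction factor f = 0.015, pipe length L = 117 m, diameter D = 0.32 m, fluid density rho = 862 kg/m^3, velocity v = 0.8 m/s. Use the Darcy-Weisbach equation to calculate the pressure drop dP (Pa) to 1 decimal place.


dP = f * (L/D) * (rho*v^2/2)
dP = 0.015 * (117/0.32) * (862*0.8^2/2)
L/D = 365.625
rho*v^2/2 = 862*0.64/2 = 275.84
dP = 0.015 * 365.625 * 275.84
dP = 1512.8 Pa


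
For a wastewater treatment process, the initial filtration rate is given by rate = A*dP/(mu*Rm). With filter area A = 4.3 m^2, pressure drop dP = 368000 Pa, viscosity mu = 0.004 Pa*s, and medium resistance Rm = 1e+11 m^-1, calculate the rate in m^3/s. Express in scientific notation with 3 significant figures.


rate = A * dP / (mu * Rm)
rate = 4.3 * 368000 / (0.004 * 1e+11)
rate = 1582400.0 / 4.000e+08
rate = 3.96e-03 m^3/s


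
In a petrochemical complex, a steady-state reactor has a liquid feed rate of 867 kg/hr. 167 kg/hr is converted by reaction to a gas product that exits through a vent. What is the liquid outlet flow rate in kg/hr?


Steady-state mass balance on the main outlet: F_out = F_in - F_removed
F_out = 867 - 167
F_out = 700 kg/hr


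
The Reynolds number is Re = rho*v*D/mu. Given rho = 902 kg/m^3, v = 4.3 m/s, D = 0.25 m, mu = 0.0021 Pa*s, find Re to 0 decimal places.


Re = rho * v * D / mu
Re = 902 * 4.3 * 0.25 / 0.0021
Re = 969.65 / 0.0021
Re = 461738


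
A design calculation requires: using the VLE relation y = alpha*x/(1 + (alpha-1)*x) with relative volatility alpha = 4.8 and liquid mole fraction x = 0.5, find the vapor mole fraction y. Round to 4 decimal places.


y = alpha*x / (1 + (alpha-1)*x)
y = 4.8*0.5 / (1 + (4.8-1)*0.5)
y = 2.4 / (1 + 1.9)
y = 2.4 / 2.9
y = 0.8276


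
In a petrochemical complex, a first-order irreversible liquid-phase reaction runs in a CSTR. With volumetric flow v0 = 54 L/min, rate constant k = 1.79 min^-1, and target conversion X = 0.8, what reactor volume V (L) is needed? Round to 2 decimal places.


V = v0 * X / (k * (1 - X))
V = 54 * 0.8 / (1.79 * (1 - 0.8))
V = 43.2 / (1.79 * 0.2)
V = 43.2 / 0.358
V = 120.67 L


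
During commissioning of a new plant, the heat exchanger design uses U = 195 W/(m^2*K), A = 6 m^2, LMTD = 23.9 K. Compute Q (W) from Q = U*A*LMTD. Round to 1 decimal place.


Q = U * A * LMTD
Q = 195 * 6 * 23.9
Q = 27963.0 W


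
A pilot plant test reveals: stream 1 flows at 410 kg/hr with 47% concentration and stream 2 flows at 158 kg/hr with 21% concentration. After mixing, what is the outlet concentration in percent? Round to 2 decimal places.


Mass balance on solute: F1*x1 + F2*x2 = F3*x3
F3 = F1 + F2 = 410 + 158 = 568 kg/hr
x3 = (F1*x1 + F2*x2)/F3
x3 = (410*0.47 + 158*0.21) / 568
x3 = 39.77%


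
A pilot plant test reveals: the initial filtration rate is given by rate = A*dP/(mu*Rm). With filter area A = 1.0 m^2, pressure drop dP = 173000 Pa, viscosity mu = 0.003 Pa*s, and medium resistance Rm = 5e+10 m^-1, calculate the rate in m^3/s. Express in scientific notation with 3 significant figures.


rate = A * dP / (mu * Rm)
rate = 1.0 * 173000 / (0.003 * 5e+10)
rate = 173000.0 / 1.500e+08
rate = 1.15e-03 m^3/s


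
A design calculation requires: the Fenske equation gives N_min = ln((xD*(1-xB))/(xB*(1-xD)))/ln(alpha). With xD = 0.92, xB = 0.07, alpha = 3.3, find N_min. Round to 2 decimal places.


N_min = ln((xD*(1-xB))/(xB*(1-xD))) / ln(alpha)
Numerator inside ln: 0.8556 / 0.0056 = 152.785714
ln(152.785714) = 5.029036
ln(alpha) = ln(3.3) = 1.193922
N_min = 5.029036 / 1.193922 = 4.21


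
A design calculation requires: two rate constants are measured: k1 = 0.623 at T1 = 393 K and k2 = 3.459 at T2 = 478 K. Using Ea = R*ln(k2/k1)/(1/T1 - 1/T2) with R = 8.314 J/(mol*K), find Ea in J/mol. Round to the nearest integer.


Ea = R * ln(k2/k1) / (1/T1 - 1/T2)
ln(k2/k1) = ln(3.459/0.623) = 1.7141883
1/T1 - 1/T2 = 1/393 - 1/478 = 0.000452479053
Ea = 8.314 * 1.7141883 / 0.000452479053
Ea = 31497 J/mol


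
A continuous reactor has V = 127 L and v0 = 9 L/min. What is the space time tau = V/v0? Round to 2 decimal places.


tau = V / v0
tau = 127 / 9
tau = 14.11 min


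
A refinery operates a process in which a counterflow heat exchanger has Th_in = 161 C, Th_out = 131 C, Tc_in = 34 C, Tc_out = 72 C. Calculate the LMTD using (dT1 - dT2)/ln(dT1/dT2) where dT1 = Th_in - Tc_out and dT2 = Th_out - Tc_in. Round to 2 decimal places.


dT1 = Th_in - Tc_out = 161 - 72 = 89
dT2 = Th_out - Tc_in = 131 - 34 = 97
LMTD = (dT1 - dT2) / ln(dT1/dT2)
LMTD = (89 - 97) / ln(89/97)
LMTD = 92.94 K


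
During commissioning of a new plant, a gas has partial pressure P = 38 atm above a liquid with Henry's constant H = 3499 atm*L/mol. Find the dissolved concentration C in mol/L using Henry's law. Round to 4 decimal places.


C = P / H
C = 38 / 3499
C = 0.0109 mol/L


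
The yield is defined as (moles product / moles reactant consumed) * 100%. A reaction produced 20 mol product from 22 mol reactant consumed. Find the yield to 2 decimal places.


Yield = (moles product / moles consumed) * 100%
Yield = (20 / 22) * 100
Yield = 0.9091 * 100
Yield = 90.91%


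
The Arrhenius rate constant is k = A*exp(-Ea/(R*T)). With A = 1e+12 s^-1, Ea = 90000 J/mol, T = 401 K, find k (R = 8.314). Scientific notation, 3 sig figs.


k = A * exp(-Ea/(R*T))
k = 1e+12 * exp(-90000 / (8.314 * 401))
k = 1e+12 * exp(-26.995297)
k = 1.89e+00


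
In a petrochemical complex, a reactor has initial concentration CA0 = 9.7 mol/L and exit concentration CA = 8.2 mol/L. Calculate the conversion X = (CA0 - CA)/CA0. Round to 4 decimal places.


X = (CA0 - CA) / CA0
X = (9.7 - 8.2) / 9.7
X = 1.5 / 9.7
X = 0.1546


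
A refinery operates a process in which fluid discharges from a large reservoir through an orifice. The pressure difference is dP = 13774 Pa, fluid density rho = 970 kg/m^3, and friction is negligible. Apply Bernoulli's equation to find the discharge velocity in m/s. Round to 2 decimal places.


v = sqrt(2*dP/rho)
v = sqrt(2*13774/970)
v = sqrt(28.4)
v = 5.33 m/s


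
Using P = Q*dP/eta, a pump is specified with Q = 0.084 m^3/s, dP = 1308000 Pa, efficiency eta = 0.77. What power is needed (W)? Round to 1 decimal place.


P = Q * dP / eta
P = 0.084 * 1308000 / 0.77
P = 109872.0 / 0.77
P = 142690.9 W


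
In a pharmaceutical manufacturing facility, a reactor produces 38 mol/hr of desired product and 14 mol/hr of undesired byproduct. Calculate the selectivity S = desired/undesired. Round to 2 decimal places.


S = desired product rate / undesired product rate
S = 38 / 14
S = 2.71


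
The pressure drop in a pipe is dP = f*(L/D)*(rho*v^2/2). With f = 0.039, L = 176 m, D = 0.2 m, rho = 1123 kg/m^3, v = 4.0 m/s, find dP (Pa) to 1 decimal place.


dP = f * (L/D) * (rho*v^2/2)
dP = 0.039 * (176/0.2) * (1123*4.0^2/2)
L/D = 880.0
rho*v^2/2 = 1123*16.0/2 = 8984.0
dP = 0.039 * 880.0 * 8984.0
dP = 308330.9 Pa


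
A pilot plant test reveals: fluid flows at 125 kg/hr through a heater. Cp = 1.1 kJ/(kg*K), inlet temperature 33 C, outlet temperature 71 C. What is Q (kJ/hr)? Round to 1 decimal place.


Q = m_dot * Cp * (T2 - T1)
Q = 125 * 1.1 * (71 - 33)
Q = 125 * 1.1 * 38
Q = 5225.0 kJ/hr


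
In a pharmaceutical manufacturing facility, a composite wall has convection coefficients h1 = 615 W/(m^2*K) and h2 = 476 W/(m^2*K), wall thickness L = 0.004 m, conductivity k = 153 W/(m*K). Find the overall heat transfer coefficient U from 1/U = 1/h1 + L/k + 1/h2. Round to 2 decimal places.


1/U = 1/h1 + L/k + 1/h2
1/U = 1/615 + 0.004/153 + 1/476
1/U = 0.0016260163 + 2.61438e-05 + 0.0021008403
1/U = 0.0037530004
U = 266.45 W/(m^2*K)


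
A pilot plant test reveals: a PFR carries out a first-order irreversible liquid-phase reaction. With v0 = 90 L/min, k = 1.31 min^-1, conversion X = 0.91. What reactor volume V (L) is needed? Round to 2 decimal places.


V = (v0/k) * ln(1/(1-X))
V = (90/1.31) * ln(1/(1-0.91))
V = 68.70229 * ln(11.111111)
V = 68.70229 * 2.407946
V = 165.43 L


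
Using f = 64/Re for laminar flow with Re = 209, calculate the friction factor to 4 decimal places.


f = 64 / Re
f = 64 / 209
f = 0.3062


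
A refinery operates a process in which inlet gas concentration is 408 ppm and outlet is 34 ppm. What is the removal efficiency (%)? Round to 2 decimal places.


Efficiency = (G_in - G_out) / G_in * 100%
Efficiency = (408 - 34) / 408 * 100
Efficiency = 374 / 408 * 100
Efficiency = 91.67%


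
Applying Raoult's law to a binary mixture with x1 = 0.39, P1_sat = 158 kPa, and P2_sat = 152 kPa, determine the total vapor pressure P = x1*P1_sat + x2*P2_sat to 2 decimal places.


P = x1*P1_sat + x2*P2_sat
x2 = 1 - x1 = 1 - 0.39 = 0.61
P = 0.39*158 + 0.61*152
P = 61.62 + 92.72
P = 154.34 kPa


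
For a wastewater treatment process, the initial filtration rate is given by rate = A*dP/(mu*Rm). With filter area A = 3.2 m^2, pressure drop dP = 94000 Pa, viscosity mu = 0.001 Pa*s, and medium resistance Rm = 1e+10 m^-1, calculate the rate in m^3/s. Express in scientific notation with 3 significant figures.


rate = A * dP / (mu * Rm)
rate = 3.2 * 94000 / (0.001 * 1e+10)
rate = 300800.0 / 1.000e+07
rate = 3.01e-02 m^3/s


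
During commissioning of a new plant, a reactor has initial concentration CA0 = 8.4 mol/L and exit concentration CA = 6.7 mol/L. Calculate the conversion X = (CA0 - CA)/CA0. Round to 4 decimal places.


X = (CA0 - CA) / CA0
X = (8.4 - 6.7) / 8.4
X = 1.7 / 8.4
X = 0.2024


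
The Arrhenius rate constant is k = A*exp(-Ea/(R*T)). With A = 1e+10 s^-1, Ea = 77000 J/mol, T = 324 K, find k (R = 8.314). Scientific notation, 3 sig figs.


k = A * exp(-Ea/(R*T))
k = 1e+10 * exp(-77000 / (8.314 * 324))
k = 1e+10 * exp(-28.584835)
k = 3.85e-03


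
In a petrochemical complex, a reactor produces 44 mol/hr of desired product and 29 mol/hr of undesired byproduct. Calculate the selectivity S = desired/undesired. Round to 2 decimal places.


S = desired product rate / undesired product rate
S = 44 / 29
S = 1.52


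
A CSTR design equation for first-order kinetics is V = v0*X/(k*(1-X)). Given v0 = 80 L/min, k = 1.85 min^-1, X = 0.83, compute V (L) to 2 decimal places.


V = v0 * X / (k * (1 - X))
V = 80 * 0.83 / (1.85 * (1 - 0.83))
V = 66.4 / (1.85 * 0.17)
V = 66.4 / 0.3145
V = 211.13 L


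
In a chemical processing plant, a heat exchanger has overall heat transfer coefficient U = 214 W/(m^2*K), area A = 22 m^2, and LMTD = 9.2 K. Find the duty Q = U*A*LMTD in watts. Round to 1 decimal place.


Q = U * A * LMTD
Q = 214 * 22 * 9.2
Q = 43313.6 W


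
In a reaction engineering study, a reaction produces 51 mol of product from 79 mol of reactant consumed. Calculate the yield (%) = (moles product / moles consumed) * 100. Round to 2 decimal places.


Yield = (moles product / moles consumed) * 100%
Yield = (51 / 79) * 100
Yield = 0.6456 * 100
Yield = 64.56%


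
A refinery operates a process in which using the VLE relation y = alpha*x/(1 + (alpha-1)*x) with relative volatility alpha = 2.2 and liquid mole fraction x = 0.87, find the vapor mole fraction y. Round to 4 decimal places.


y = alpha*x / (1 + (alpha-1)*x)
y = 2.2*0.87 / (1 + (2.2-1)*0.87)
y = 1.914 / (1 + 1.044)
y = 1.914 / 2.044
y = 0.9364


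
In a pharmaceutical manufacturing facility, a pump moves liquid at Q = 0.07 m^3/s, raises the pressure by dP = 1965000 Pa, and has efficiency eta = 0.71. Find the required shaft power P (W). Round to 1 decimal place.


P = Q * dP / eta
P = 0.07 * 1965000 / 0.71
P = 137550.0 / 0.71
P = 193732.4 W


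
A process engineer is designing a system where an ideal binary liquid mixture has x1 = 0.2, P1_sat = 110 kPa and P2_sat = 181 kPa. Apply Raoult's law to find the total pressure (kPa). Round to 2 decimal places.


P = x1*P1_sat + x2*P2_sat
x2 = 1 - x1 = 1 - 0.2 = 0.8
P = 0.2*110 + 0.8*181
P = 22.0 + 144.8
P = 166.80 kPa


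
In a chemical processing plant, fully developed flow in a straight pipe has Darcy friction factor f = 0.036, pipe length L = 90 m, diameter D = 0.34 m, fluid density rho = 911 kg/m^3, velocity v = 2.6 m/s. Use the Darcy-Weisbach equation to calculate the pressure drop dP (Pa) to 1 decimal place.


dP = f * (L/D) * (rho*v^2/2)
dP = 0.036 * (90/0.34) * (911*2.6^2/2)
L/D = 264.70588235
rho*v^2/2 = 911*6.76/2 = 3079.18
dP = 0.036 * 264.70588235 * 3079.18
dP = 29342.8 Pa


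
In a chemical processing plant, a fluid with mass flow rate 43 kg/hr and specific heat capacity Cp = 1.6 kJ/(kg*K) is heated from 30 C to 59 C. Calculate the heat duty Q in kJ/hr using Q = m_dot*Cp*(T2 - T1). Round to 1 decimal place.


Q = m_dot * Cp * (T2 - T1)
Q = 43 * 1.6 * (59 - 30)
Q = 43 * 1.6 * 29
Q = 1995.2 kJ/hr


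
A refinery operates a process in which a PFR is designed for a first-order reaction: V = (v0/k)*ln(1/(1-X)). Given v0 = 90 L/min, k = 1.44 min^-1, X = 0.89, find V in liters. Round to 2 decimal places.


V = (v0/k) * ln(1/(1-X))
V = (90/1.44) * ln(1/(1-0.89))
V = 62.5 * ln(9.090909)
V = 62.5 * 2.207275
V = 137.95 L


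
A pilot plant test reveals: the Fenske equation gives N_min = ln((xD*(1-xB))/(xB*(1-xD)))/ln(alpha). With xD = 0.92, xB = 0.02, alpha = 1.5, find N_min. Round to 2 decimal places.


N_min = ln((xD*(1-xB))/(xB*(1-xD))) / ln(alpha)
Numerator inside ln: 0.9016 / 0.0016 = 563.5
ln(563.5) = 6.334167
ln(alpha) = ln(1.5) = 0.405465
N_min = 6.334167 / 0.405465 = 15.62


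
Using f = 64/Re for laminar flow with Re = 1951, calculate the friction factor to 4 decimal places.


f = 64 / Re
f = 64 / 1951
f = 0.0328


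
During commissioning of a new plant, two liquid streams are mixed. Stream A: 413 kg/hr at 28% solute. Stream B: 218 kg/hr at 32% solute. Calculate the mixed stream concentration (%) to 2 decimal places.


Mass balance on solute: F1*x1 + F2*x2 = F3*x3
F3 = F1 + F2 = 413 + 218 = 631 kg/hr
x3 = (F1*x1 + F2*x2)/F3
x3 = (413*0.28 + 218*0.32) / 631
x3 = 29.38%


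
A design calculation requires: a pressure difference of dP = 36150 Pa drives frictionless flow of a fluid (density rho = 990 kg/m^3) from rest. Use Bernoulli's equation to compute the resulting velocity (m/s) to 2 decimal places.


v = sqrt(2*dP/rho)
v = sqrt(2*36150/990)
v = sqrt(73.030303)
v = 8.55 m/s


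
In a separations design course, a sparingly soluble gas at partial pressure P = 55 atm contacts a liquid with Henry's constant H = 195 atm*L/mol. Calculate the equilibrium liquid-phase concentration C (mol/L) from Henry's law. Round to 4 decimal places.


C = P / H
C = 55 / 195
C = 0.2821 mol/L


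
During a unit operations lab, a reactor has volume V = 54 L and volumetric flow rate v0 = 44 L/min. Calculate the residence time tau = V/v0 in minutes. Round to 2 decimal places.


tau = V / v0
tau = 54 / 44
tau = 1.23 min


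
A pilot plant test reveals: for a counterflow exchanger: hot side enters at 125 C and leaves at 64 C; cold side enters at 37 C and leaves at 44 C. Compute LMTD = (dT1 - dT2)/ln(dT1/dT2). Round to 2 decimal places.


dT1 = Th_in - Tc_out = 125 - 44 = 81
dT2 = Th_out - Tc_in = 64 - 37 = 27
LMTD = (dT1 - dT2) / ln(dT1/dT2)
LMTD = (81 - 27) / ln(81/27)
LMTD = 49.15 K


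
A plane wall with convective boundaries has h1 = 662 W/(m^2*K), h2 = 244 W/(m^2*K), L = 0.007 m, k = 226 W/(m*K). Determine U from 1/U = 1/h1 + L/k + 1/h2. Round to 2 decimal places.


1/U = 1/h1 + L/k + 1/h2
1/U = 1/662 + 0.007/226 + 1/244
1/U = 0.001510574 + 3.09735e-05 + 0.0040983607
1/U = 0.0056399082
U = 177.31 W/(m^2*K)


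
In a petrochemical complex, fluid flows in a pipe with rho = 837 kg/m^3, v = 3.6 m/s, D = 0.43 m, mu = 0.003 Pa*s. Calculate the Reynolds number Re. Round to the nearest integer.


Re = rho * v * D / mu
Re = 837 * 3.6 * 0.43 / 0.003
Re = 1295.676 / 0.003
Re = 431892


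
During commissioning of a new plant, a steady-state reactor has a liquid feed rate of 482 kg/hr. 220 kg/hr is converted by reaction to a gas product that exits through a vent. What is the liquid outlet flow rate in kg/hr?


Steady-state mass balance on the main outlet: F_out = F_in - F_removed
F_out = 482 - 220
F_out = 262 kg/hr


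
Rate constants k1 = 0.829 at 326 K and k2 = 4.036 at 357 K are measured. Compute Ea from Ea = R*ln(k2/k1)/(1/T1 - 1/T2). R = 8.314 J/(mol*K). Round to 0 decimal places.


Ea = R * ln(k2/k1) / (1/T1 - 1/T2)
ln(k2/k1) = ln(4.036/0.829) = 1.5827892
1/T1 - 1/T2 = 1/326 - 1/357 = 0.000266364214
Ea = 8.314 * 1.5827892 / 0.000266364214
Ea = 49403 J/mol


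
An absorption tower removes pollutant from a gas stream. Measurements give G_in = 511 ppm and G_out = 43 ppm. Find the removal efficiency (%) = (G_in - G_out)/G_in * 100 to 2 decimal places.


Efficiency = (G_in - G_out) / G_in * 100%
Efficiency = (511 - 43) / 511 * 100
Efficiency = 468 / 511 * 100
Efficiency = 91.59%


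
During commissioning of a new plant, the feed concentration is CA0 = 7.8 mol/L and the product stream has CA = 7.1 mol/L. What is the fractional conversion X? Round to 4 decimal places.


X = (CA0 - CA) / CA0
X = (7.8 - 7.1) / 7.8
X = 0.7 / 7.8
X = 0.0897


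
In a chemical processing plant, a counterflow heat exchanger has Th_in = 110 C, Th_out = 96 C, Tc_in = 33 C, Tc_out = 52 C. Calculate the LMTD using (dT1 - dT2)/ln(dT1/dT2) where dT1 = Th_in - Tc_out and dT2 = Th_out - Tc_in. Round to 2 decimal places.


dT1 = Th_in - Tc_out = 110 - 52 = 58
dT2 = Th_out - Tc_in = 96 - 33 = 63
LMTD = (dT1 - dT2) / ln(dT1/dT2)
LMTD = (58 - 63) / ln(58/63)
LMTD = 60.47 K


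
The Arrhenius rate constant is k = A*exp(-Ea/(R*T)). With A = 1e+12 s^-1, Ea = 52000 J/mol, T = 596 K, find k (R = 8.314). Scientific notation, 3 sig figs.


k = A * exp(-Ea/(R*T))
k = 1e+12 * exp(-52000 / (8.314 * 596))
k = 1e+12 * exp(-10.494145)
k = 2.77e+07


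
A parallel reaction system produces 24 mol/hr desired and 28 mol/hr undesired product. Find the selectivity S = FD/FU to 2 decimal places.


S = desired product rate / undesired product rate
S = 24 / 28
S = 0.86


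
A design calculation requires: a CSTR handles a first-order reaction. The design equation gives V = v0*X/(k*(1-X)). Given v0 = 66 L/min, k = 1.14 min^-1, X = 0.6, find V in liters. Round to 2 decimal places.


V = v0 * X / (k * (1 - X))
V = 66 * 0.6 / (1.14 * (1 - 0.6))
V = 39.6 / (1.14 * 0.4)
V = 39.6 / 0.456
V = 86.84 L


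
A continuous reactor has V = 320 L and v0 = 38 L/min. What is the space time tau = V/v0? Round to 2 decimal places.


tau = V / v0
tau = 320 / 38
tau = 8.42 min


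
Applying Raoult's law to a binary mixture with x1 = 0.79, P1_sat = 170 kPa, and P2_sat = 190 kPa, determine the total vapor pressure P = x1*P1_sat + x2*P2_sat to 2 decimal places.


P = x1*P1_sat + x2*P2_sat
x2 = 1 - x1 = 1 - 0.79 = 0.21
P = 0.79*170 + 0.21*190
P = 134.3 + 39.9
P = 174.20 kPa


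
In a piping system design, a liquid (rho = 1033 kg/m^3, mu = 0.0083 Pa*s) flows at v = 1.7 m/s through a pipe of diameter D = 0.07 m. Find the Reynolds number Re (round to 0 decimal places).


Re = rho * v * D / mu
Re = 1033 * 1.7 * 0.07 / 0.0083
Re = 122.927 / 0.0083
Re = 14810


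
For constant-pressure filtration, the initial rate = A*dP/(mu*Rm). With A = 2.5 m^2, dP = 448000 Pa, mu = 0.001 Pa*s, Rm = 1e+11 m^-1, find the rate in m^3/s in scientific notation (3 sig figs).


rate = A * dP / (mu * Rm)
rate = 2.5 * 448000 / (0.001 * 1e+11)
rate = 1120000.0 / 1.000e+08
rate = 1.12e-02 m^3/s
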